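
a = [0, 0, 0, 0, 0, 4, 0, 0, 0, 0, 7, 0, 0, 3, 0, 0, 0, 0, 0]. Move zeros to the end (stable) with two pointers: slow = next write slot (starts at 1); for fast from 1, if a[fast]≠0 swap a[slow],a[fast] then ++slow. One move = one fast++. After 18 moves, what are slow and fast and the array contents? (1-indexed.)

slow=4, fast=19, a=[4, 7, 3, 0, 0, 0, 0, 0, 0, 0, 0, 0, 0, 0, 0, 0, 0, 0, 0]

slow=1 fast=1: a[fast]=0, fast++
slow=1 fast=2: a[fast]=0, fast++
slow=1 fast=3: a[fast]=0, fast++
slow=1 fast=4: a[fast]=0, fast++
slow=1 fast=5: a[fast]=0, fast++
slow=1 fast=6: a[fast]=4≠0 swap→a[1]=4, slow++,fast++
slow=2 fast=7: a[fast]=0, fast++
slow=2 fast=8: a[fast]=0, fast++
slow=2 fast=9: a[fast]=0, fast++
slow=2 fast=10: a[fast]=0, fast++
slow=2 fast=11: a[fast]=7≠0 swap→a[2]=7, slow++,fast++
slow=3 fast=12: a[fast]=0, fast++
slow=3 fast=13: a[fast]=0, fast++
slow=3 fast=14: a[fast]=3≠0 swap→a[3]=3, slow++,fast++
slow=4 fast=15: a[fast]=0, fast++
slow=4 fast=16: a[fast]=0, fast++
slow=4 fast=17: a[fast]=0, fast++
slow=4 fast=18: a[fast]=0, fast++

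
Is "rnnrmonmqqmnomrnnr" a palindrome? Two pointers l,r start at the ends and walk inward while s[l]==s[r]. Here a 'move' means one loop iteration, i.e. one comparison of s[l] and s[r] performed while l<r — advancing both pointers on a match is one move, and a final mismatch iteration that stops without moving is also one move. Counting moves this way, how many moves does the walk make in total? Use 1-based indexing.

9 moves

l=1 r=18: 'r'=='r', l++,r--
l=2 r=17: 'n'=='n', l++,r--
l=3 r=16: 'n'=='n', l++,r--
l=4 r=15: 'r'=='r', l++,r--
l=5 r=14: 'm'=='m', l++,r--
l=6 r=13: 'o'=='o', l++,r--
l=7 r=12: 'n'=='n', l++,r--
l=8 r=11: 'm'=='m', l++,r--
l=9 r=10: 'q'=='q', l++,r--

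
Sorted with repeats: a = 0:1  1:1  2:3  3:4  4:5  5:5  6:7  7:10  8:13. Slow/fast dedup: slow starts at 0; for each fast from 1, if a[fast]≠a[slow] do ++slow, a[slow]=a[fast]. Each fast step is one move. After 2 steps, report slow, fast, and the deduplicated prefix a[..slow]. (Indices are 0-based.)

slow=1, fast=3, prefix=[1, 3]

(s=0,f=1) a[fast]=1=a[slow] dup → fast++
(s=0,f=2) a[fast]=3≠a[slow]=1 write a[1]=3 → slow++,fast++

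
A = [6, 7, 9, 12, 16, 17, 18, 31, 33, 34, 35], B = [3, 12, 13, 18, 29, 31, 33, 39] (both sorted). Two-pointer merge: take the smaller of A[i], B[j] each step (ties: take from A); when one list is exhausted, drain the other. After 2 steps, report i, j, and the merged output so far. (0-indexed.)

i=0 j=0: A[i]=6>B[j]=3 take 3, j++
i=0 j=1: A[i]=6<=B[j]=12 take 6, i++

i=1, j=1, merged so far=[3, 6]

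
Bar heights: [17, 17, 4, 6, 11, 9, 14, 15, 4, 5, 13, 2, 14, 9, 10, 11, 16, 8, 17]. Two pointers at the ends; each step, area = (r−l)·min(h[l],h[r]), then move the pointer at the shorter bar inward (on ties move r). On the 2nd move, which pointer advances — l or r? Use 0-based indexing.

r

l=0 r=18: min(17,17)*18=306 best=306 *, r--
l=0 r=17: min(17,8)*17=136 best=306, r--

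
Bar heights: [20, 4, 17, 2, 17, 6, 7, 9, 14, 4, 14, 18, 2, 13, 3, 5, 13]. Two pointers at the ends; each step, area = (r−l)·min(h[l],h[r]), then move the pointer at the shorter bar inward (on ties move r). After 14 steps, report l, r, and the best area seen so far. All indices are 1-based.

l=1, r=3, best area=208

[1,17] min(20,13)*16=208 best=208 * → r--
[1,16] min(20,5)*15=75 best=208 → r--
[1,15] min(20,3)*14=42 best=208 → r--
[1,14] min(20,13)*13=169 best=208 → r--
[1,13] min(20,2)*12=24 best=208 → r--
[1,12] min(20,18)*11=198 best=208 → r--
[1,11] min(20,14)*10=140 best=208 → r--
[1,10] min(20,4)*9=36 best=208 → r--
[1,9] min(20,14)*8=112 best=208 → r--
[1,8] min(20,9)*7=63 best=208 → r--
[1,7] min(20,7)*6=42 best=208 → r--
[1,6] min(20,6)*5=30 best=208 → r--
[1,5] min(20,17)*4=68 best=208 → r--
[1,4] min(20,2)*3=6 best=208 → r--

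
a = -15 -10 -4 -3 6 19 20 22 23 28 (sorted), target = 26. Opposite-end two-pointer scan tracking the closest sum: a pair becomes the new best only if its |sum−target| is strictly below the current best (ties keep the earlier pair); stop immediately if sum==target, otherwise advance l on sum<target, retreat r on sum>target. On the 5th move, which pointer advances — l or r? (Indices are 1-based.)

r

[1,10] -15+28=13 d=13 * → l++
[2,10] -10+28=18 d=8 * → l++
[3,10] -4+28=24 d=2 * → l++
[4,10] -3+28=25 d=1 * → l++
[5,10] 6+28=34 d=8 → r--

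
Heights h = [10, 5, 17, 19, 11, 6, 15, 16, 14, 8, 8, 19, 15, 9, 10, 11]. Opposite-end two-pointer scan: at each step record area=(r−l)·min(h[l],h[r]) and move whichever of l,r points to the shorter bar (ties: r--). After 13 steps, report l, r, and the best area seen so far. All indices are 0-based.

[0,15] min(10,11)*15=150 best=150 * → l++
[1,15] min(5,11)*14=70 best=150 → l++
[2,15] min(17,11)*13=143 best=150 → r--
[2,14] min(17,10)*12=120 best=150 → r--
[2,13] min(17,9)*11=99 best=150 → r--
[2,12] min(17,15)*10=150 best=150 → r--
[2,11] min(17,19)*9=153 best=153 * → l++
[3,11] min(19,19)*8=152 best=153 → r--
[3,10] min(19,8)*7=56 best=153 → r--
[3,9] min(19,8)*6=48 best=153 → r--
[3,8] min(19,14)*5=70 best=153 → r--
[3,7] min(19,16)*4=64 best=153 → r--
[3,6] min(19,15)*3=45 best=153 → r--

l=3, r=5, best area=153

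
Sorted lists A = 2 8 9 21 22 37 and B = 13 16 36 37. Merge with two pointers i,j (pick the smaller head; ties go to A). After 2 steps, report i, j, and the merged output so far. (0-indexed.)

i=0 j=0: A[i]=2<=B[j]=13 take 2, i++
i=1 j=0: A[i]=8<=B[j]=13 take 8, i++

i=2, j=0, merged so far=[2, 8]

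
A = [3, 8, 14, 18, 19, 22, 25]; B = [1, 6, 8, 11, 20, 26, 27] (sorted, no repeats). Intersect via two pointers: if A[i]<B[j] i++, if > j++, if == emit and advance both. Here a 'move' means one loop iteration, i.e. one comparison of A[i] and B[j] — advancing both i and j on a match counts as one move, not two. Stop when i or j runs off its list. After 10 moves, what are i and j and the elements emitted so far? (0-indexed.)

i=0 j=0: 3>1, j++
i=0 j=1: 3<6, i++
i=1 j=1: 8>6, j++
i=1 j=2: 8==8 emit, i++,j++
i=2 j=3: 14>11, j++
i=2 j=4: 14<20, i++
i=3 j=4: 18<20, i++
i=4 j=4: 19<20, i++
i=5 j=4: 22>20, j++
i=5 j=5: 22<26, i++

i=6, j=5, emitted=[8]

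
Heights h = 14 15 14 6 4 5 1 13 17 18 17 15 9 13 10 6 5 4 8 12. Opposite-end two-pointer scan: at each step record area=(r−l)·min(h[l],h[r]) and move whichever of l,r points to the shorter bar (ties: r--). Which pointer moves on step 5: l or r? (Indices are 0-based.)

r

[0,19] min(14,12)*19=228 best=228 * → r--
[0,18] min(14,8)*18=144 best=228 → r--
[0,17] min(14,4)*17=68 best=228 → r--
[0,16] min(14,5)*16=80 best=228 → r--
[0,15] min(14,6)*15=90 best=228 → r--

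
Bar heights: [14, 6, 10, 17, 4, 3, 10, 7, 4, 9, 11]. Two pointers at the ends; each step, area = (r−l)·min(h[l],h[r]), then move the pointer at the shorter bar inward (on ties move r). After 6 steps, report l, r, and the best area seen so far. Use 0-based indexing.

l=0, r=4, best area=110

[0,10] min(14,11)*10=110 best=110 * → r--
[0,9] min(14,9)*9=81 best=110 → r--
[0,8] min(14,4)*8=32 best=110 → r--
[0,7] min(14,7)*7=49 best=110 → r--
[0,6] min(14,10)*6=60 best=110 → r--
[0,5] min(14,3)*5=15 best=110 → r--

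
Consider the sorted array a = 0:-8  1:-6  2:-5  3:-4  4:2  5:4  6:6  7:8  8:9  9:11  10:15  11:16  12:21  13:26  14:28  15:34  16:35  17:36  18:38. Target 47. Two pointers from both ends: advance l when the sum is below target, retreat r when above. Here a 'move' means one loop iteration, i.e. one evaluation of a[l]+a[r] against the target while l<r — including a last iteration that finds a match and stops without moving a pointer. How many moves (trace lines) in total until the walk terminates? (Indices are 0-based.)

l=0 r=18: -8+38=30 <47, l++
l=1 r=18: -6+38=32 <47, l++
l=2 r=18: -5+38=33 <47, l++
l=3 r=18: -4+38=34 <47, l++
l=4 r=18: 2+38=40 <47, l++
l=5 r=18: 4+38=42 <47, l++
l=6 r=18: 6+38=44 <47, l++
l=7 r=18: 8+38=46 <47, l++
l=8 r=18: 9+38=47, found

9 moves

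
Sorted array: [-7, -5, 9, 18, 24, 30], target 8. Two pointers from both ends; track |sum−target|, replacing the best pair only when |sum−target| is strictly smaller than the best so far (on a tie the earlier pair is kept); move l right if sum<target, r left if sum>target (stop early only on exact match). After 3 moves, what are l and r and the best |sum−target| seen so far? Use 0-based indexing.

l=0, r=2, best |Δ|=3

[0,5] -7+30=23 d=15 * → r--
[0,4] -7+24=17 d=9 * → r--
[0,3] -7+18=11 d=3 * → r--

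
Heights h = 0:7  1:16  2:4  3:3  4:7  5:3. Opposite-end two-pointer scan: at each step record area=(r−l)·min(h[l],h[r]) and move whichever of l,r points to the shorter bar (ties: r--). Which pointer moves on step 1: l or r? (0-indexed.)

l=0 r=5: min(7,3)*5=15 best=15 *, r--

r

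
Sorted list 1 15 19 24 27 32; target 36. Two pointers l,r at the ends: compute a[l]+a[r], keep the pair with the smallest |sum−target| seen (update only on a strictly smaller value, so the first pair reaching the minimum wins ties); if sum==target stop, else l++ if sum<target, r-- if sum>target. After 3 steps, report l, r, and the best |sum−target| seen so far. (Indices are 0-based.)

[0,5] 1+32=33 d=3 * → l++
[1,5] 15+32=47 d=11 → r--
[1,4] 15+27=42 d=6 → r--

l=1, r=3, best |Δ|=3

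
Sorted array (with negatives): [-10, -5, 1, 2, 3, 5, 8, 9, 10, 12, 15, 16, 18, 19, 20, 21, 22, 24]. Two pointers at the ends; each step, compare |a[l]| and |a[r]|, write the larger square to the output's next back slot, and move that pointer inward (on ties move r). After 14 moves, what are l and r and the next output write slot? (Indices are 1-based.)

l=2, r=5, next write slot=4

l=1 r=18: |-10|<=|24| out[18]=576, r--
l=1 r=17: |-10|<=|22| out[17]=484, r--
l=1 r=16: |-10|<=|21| out[16]=441, r--
l=1 r=15: |-10|<=|20| out[15]=400, r--
l=1 r=14: |-10|<=|19| out[14]=361, r--
l=1 r=13: |-10|<=|18| out[13]=324, r--
l=1 r=12: |-10|<=|16| out[12]=256, r--
l=1 r=11: |-10|<=|15| out[11]=225, r--
l=1 r=10: |-10|<=|12| out[10]=144, r--
l=1 r=9: |-10|<=|10| out[9]=100, r--
l=1 r=8: |-10|>|9| out[8]=100, l++
l=2 r=8: |-5|<=|9| out[7]=81, r--
l=2 r=7: |-5|<=|8| out[6]=64, r--
l=2 r=6: |-5|<=|5| out[5]=25, r--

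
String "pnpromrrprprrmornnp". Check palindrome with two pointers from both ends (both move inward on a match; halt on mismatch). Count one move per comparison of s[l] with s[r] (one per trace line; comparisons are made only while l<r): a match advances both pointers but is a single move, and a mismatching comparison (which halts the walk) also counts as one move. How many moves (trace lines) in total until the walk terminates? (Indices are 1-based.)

l=1 r=19: 'p'=='p', l++,r--
l=2 r=18: 'n'=='n', l++,r--
l=3 r=17: 'p'!='n', stop

3 moves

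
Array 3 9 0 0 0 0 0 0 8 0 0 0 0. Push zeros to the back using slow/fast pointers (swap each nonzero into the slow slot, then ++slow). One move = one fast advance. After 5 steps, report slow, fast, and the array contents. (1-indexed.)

slow=3, fast=6, a=[3, 9, 0, 0, 0, 0, 0, 0, 8, 0, 0, 0, 0]

(s=1,f=1) a[fast]=3≠0 swap→a[1]=3 → slow++,fast++
(s=2,f=2) a[fast]=9≠0 swap→a[2]=9 → slow++,fast++
(s=3,f=3) a[fast]=0 → fast++
(s=3,f=4) a[fast]=0 → fast++
(s=3,f=5) a[fast]=0 → fast++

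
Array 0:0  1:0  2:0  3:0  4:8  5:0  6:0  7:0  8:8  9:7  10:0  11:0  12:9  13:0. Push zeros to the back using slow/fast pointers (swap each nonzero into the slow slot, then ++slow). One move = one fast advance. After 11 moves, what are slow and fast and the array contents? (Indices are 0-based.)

slow=3, fast=11, a=[8, 8, 7, 0, 0, 0, 0, 0, 0, 0, 0, 0, 9, 0]

slow=0 fast=0: a[fast]=0, fast++
slow=0 fast=1: a[fast]=0, fast++
slow=0 fast=2: a[fast]=0, fast++
slow=0 fast=3: a[fast]=0, fast++
slow=0 fast=4: a[fast]=8≠0 swap→a[0]=8, slow++,fast++
slow=1 fast=5: a[fast]=0, fast++
slow=1 fast=6: a[fast]=0, fast++
slow=1 fast=7: a[fast]=0, fast++
slow=1 fast=8: a[fast]=8≠0 swap→a[1]=8, slow++,fast++
slow=2 fast=9: a[fast]=7≠0 swap→a[2]=7, slow++,fast++
slow=3 fast=10: a[fast]=0, fast++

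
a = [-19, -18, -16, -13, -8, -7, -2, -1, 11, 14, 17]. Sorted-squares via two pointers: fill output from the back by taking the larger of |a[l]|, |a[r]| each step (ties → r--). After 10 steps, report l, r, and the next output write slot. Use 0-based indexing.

l=7, r=7, next write slot=0

l=0 r=10: |-19|>|17| out[10]=361, l++
l=1 r=10: |-18|>|17| out[9]=324, l++
l=2 r=10: |-16|<=|17| out[8]=289, r--
l=2 r=9: |-16|>|14| out[7]=256, l++
l=3 r=9: |-13|<=|14| out[6]=196, r--
l=3 r=8: |-13|>|11| out[5]=169, l++
l=4 r=8: |-8|<=|11| out[4]=121, r--
l=4 r=7: |-8|>|-1| out[3]=64, l++
l=5 r=7: |-7|>|-1| out[2]=49, l++
l=6 r=7: |-2|>|-1| out[1]=4, l++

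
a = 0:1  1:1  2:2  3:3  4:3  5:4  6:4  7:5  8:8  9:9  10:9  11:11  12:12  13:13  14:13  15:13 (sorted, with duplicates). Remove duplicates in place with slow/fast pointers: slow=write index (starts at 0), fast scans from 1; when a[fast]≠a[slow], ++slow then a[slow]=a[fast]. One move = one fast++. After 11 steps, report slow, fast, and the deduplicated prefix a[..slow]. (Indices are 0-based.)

slow=7, fast=12, prefix=[1, 2, 3, 4, 5, 8, 9, 11]

slow=0 fast=1: a[fast]=1=a[slow] dup, fast++
slow=0 fast=2: a[fast]=2≠a[slow]=1 write a[1]=2, slow++,fast++
slow=1 fast=3: a[fast]=3≠a[slow]=2 write a[2]=3, slow++,fast++
slow=2 fast=4: a[fast]=3=a[slow] dup, fast++
slow=2 fast=5: a[fast]=4≠a[slow]=3 write a[3]=4, slow++,fast++
slow=3 fast=6: a[fast]=4=a[slow] dup, fast++
slow=3 fast=7: a[fast]=5≠a[slow]=4 write a[4]=5, slow++,fast++
slow=4 fast=8: a[fast]=8≠a[slow]=5 write a[5]=8, slow++,fast++
slow=5 fast=9: a[fast]=9≠a[slow]=8 write a[6]=9, slow++,fast++
slow=6 fast=10: a[fast]=9=a[slow] dup, fast++
slow=6 fast=11: a[fast]=11≠a[slow]=9 write a[7]=11, slow++,fast++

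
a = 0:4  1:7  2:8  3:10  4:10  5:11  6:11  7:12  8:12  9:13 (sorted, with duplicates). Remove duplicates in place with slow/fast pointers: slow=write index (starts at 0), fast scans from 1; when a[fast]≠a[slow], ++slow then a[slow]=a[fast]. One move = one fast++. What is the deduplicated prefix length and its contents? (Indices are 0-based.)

length 7; prefix = [4, 7, 8, 10, 11, 12, 13]

(s=0,f=1) a[fast]=7≠a[slow]=4 write a[1]=7 → slow++,fast++
(s=1,f=2) a[fast]=8≠a[slow]=7 write a[2]=8 → slow++,fast++
(s=2,f=3) a[fast]=10≠a[slow]=8 write a[3]=10 → slow++,fast++
(s=3,f=4) a[fast]=10=a[slow] dup → fast++
(s=3,f=5) a[fast]=11≠a[slow]=10 write a[4]=11 → slow++,fast++
(s=4,f=6) a[fast]=11=a[slow] dup → fast++
(s=4,f=7) a[fast]=12≠a[slow]=11 write a[5]=12 → slow++,fast++
(s=5,f=8) a[fast]=12=a[slow] dup → fast++
(s=5,f=9) a[fast]=13≠a[slow]=12 write a[6]=13 → slow++,fast++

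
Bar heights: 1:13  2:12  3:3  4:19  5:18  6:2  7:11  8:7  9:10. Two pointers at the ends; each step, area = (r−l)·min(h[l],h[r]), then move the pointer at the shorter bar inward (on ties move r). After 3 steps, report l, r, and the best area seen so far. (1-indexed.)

l=1, r=6, best area=80

[1,9] min(13,10)*8=80 best=80 * → r--
[1,8] min(13,7)*7=49 best=80 → r--
[1,7] min(13,11)*6=66 best=80 → r--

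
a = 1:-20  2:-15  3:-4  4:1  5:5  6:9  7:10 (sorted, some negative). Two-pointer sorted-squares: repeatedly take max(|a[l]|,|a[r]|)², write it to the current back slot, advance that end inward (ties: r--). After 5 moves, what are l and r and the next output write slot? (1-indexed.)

[1,7] |-20|>|10| out[7]=400 → l++
[2,7] |-15|>|10| out[6]=225 → l++
[3,7] |-4|<=|10| out[5]=100 → r--
[3,6] |-4|<=|9| out[4]=81 → r--
[3,5] |-4|<=|5| out[3]=25 → r--

l=3, r=4, next write slot=2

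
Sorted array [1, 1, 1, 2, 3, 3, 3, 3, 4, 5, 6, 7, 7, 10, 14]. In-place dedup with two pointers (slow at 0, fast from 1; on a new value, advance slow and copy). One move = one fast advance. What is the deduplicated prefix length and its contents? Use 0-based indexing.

(s=0,f=1) a[fast]=1=a[slow] dup → fast++
(s=0,f=2) a[fast]=1=a[slow] dup → fast++
(s=0,f=3) a[fast]=2≠a[slow]=1 write a[1]=2 → slow++,fast++
(s=1,f=4) a[fast]=3≠a[slow]=2 write a[2]=3 → slow++,fast++
(s=2,f=5) a[fast]=3=a[slow] dup → fast++
(s=2,f=6) a[fast]=3=a[slow] dup → fast++
(s=2,f=7) a[fast]=3=a[slow] dup → fast++
(s=2,f=8) a[fast]=4≠a[slow]=3 write a[3]=4 → slow++,fast++
(s=3,f=9) a[fast]=5≠a[slow]=4 write a[4]=5 → slow++,fast++
(s=4,f=10) a[fast]=6≠a[slow]=5 write a[5]=6 → slow++,fast++
(s=5,f=11) a[fast]=7≠a[slow]=6 write a[6]=7 → slow++,fast++
(s=6,f=12) a[fast]=7=a[slow] dup → fast++
(s=6,f=13) a[fast]=10≠a[slow]=7 write a[7]=10 → slow++,fast++
(s=7,f=14) a[fast]=14≠a[slow]=10 write a[8]=14 → slow++,fast++

length 9; prefix = [1, 2, 3, 4, 5, 6, 7, 10, 14]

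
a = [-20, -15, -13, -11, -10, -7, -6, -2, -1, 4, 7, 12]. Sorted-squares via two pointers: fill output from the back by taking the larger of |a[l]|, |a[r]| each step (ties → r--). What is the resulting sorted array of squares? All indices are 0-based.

[1, 4, 16, 36, 49, 49, 100, 121, 144, 169, 225, 400]

l=0 r=11: |-20|>|12| out[11]=400, l++
l=1 r=11: |-15|>|12| out[10]=225, l++
l=2 r=11: |-13|>|12| out[9]=169, l++
l=3 r=11: |-11|<=|12| out[8]=144, r--
l=3 r=10: |-11|>|7| out[7]=121, l++
l=4 r=10: |-10|>|7| out[6]=100, l++
l=5 r=10: |-7|<=|7| out[5]=49, r--
l=5 r=9: |-7|>|4| out[4]=49, l++
l=6 r=9: |-6|>|4| out[3]=36, l++
l=7 r=9: |-2|<=|4| out[2]=16, r--
l=7 r=8: |-2|>|-1| out[1]=4, l++
l=8 r=8: |-1|<=|-1| out[0]=1, r--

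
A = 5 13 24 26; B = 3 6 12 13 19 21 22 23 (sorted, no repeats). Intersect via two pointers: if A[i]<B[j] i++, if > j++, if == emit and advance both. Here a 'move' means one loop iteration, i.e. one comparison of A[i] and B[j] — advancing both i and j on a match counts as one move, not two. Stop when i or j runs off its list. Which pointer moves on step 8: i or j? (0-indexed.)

i=0 j=0: 5>3, j++
i=0 j=1: 5<6, i++
i=1 j=1: 13>6, j++
i=1 j=2: 13>12, j++
i=1 j=3: 13==13 emit, i++,j++
i=2 j=4: 24>19, j++
i=2 j=5: 24>21, j++
i=2 j=6: 24>22, j++

j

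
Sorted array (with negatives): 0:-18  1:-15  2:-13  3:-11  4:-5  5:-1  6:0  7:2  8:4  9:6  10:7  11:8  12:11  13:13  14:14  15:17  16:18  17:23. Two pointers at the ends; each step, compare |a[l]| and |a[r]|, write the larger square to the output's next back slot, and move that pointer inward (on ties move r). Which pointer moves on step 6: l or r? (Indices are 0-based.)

r

l=0 r=17: |-18|<=|23| out[17]=529, r--
l=0 r=16: |-18|<=|18| out[16]=324, r--
l=0 r=15: |-18|>|17| out[15]=324, l++
l=1 r=15: |-15|<=|17| out[14]=289, r--
l=1 r=14: |-15|>|14| out[13]=225, l++
l=2 r=14: |-13|<=|14| out[12]=196, r--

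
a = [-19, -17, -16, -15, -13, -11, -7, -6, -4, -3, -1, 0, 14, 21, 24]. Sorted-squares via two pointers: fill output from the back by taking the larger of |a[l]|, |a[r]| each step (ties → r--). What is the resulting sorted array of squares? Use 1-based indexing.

[0, 1, 9, 16, 36, 49, 121, 169, 196, 225, 256, 289, 361, 441, 576]

[1,15] |-19|<=|24| out[15]=576 → r--
[1,14] |-19|<=|21| out[14]=441 → r--
[1,13] |-19|>|14| out[13]=361 → l++
[2,13] |-17|>|14| out[12]=289 → l++
[3,13] |-16|>|14| out[11]=256 → l++
[4,13] |-15|>|14| out[10]=225 → l++
[5,13] |-13|<=|14| out[9]=196 → r--
[5,12] |-13|>|0| out[8]=169 → l++
[6,12] |-11|>|0| out[7]=121 → l++
[7,12] |-7|>|0| out[6]=49 → l++
[8,12] |-6|>|0| out[5]=36 → l++
[9,12] |-4|>|0| out[4]=16 → l++
[10,12] |-3|>|0| out[3]=9 → l++
[11,12] |-1|>|0| out[2]=1 → l++
[12,12] |0|<=|0| out[1]=0 → r--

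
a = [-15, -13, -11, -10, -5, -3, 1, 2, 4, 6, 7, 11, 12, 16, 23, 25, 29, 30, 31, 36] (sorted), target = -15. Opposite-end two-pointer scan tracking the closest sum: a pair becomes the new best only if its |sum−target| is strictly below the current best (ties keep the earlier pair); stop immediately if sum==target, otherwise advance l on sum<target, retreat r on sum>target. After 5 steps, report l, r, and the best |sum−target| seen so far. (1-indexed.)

[1,20] -15+36=21 d=36 * → r--
[1,19] -15+31=16 d=31 * → r--
[1,18] -15+30=15 d=30 * → r--
[1,17] -15+29=14 d=29 * → r--
[1,16] -15+25=10 d=25 * → r--

l=1, r=15, best |Δ|=25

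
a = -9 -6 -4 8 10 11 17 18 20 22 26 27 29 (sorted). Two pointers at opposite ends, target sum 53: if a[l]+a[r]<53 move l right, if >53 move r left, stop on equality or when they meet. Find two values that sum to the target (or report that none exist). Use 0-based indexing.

(26, 27)

[0,12] -9+29=20 <53 → l++
[1,12] -6+29=23 <53 → l++
[2,12] -4+29=25 <53 → l++
[3,12] 8+29=37 <53 → l++
[4,12] 10+29=39 <53 → l++
[5,12] 11+29=40 <53 → l++
[6,12] 17+29=46 <53 → l++
[7,12] 18+29=47 <53 → l++
[8,12] 20+29=49 <53 → l++
[9,12] 22+29=51 <53 → l++
[10,12] 26+29=55 >53 → r--
[10,11] 26+27=53 → found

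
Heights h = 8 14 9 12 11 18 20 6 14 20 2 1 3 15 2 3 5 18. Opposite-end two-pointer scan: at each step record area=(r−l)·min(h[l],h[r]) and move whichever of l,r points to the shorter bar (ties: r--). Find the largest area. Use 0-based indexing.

l=0 r=17: min(8,18)*17=136 best=136 *, l++
l=1 r=17: min(14,18)*16=224 best=224 *, l++
l=2 r=17: min(9,18)*15=135 best=224, l++
l=3 r=17: min(12,18)*14=168 best=224, l++
l=4 r=17: min(11,18)*13=143 best=224, l++
l=5 r=17: min(18,18)*12=216 best=224, r--
l=5 r=16: min(18,5)*11=55 best=224, r--
l=5 r=15: min(18,3)*10=30 best=224, r--
l=5 r=14: min(18,2)*9=18 best=224, r--
l=5 r=13: min(18,15)*8=120 best=224, r--
l=5 r=12: min(18,3)*7=21 best=224, r--
l=5 r=11: min(18,1)*6=6 best=224, r--
l=5 r=10: min(18,2)*5=10 best=224, r--
l=5 r=9: min(18,20)*4=72 best=224, l++
l=6 r=9: min(20,20)*3=60 best=224, r--
l=6 r=8: min(20,14)*2=28 best=224, r--
l=6 r=7: min(20,6)*1=6 best=224, r--

max area = 224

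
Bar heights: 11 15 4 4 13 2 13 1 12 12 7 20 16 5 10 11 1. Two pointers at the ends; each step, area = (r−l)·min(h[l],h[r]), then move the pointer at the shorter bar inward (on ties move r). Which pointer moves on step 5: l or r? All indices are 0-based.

[0,16] min(11,1)*16=16 best=16 * → r--
[0,15] min(11,11)*15=165 best=165 * → r--
[0,14] min(11,10)*14=140 best=165 → r--
[0,13] min(11,5)*13=65 best=165 → r--
[0,12] min(11,16)*12=132 best=165 → l++

l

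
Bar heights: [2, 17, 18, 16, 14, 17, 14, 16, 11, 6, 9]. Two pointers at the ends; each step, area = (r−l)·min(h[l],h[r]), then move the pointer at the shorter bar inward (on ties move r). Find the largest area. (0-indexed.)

l=0 r=10: min(2,9)*10=20 best=20 *, l++
l=1 r=10: min(17,9)*9=81 best=81 *, r--
l=1 r=9: min(17,6)*8=48 best=81, r--
l=1 r=8: min(17,11)*7=77 best=81, r--
l=1 r=7: min(17,16)*6=96 best=96 *, r--
l=1 r=6: min(17,14)*5=70 best=96, r--
l=1 r=5: min(17,17)*4=68 best=96, r--
l=1 r=4: min(17,14)*3=42 best=96, r--
l=1 r=3: min(17,16)*2=32 best=96, r--
l=1 r=2: min(17,18)*1=17 best=96, l++

max area = 96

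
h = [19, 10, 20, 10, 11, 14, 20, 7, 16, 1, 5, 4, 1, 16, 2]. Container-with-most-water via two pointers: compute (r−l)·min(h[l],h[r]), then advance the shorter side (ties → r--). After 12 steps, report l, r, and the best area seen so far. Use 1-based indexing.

l=3, r=5, best area=208

l=1 r=15: min(19,2)*14=28 best=28 *, r--
l=1 r=14: min(19,16)*13=208 best=208 *, r--
l=1 r=13: min(19,1)*12=12 best=208, r--
l=1 r=12: min(19,4)*11=44 best=208, r--
l=1 r=11: min(19,5)*10=50 best=208, r--
l=1 r=10: min(19,1)*9=9 best=208, r--
l=1 r=9: min(19,16)*8=128 best=208, r--
l=1 r=8: min(19,7)*7=49 best=208, r--
l=1 r=7: min(19,20)*6=114 best=208, l++
l=2 r=7: min(10,20)*5=50 best=208, l++
l=3 r=7: min(20,20)*4=80 best=208, r--
l=3 r=6: min(20,14)*3=42 best=208, r--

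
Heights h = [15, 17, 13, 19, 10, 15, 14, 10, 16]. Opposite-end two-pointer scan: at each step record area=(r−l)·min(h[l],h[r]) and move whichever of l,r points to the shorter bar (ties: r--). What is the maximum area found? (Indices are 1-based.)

max area = 120

[1,9] min(15,16)*8=120 best=120 * → l++
[2,9] min(17,16)*7=112 best=120 → r--
[2,8] min(17,10)*6=60 best=120 → r--
[2,7] min(17,14)*5=70 best=120 → r--
[2,6] min(17,15)*4=60 best=120 → r--
[2,5] min(17,10)*3=30 best=120 → r--
[2,4] min(17,19)*2=34 best=120 → l++
[3,4] min(13,19)*1=13 best=120 → l++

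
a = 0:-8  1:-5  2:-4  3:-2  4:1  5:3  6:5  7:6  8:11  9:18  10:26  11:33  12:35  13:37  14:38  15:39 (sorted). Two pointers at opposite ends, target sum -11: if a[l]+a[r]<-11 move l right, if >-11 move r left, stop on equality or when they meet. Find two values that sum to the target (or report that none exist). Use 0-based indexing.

l=0 r=15: -8+39=31 >-11, r--
l=0 r=14: -8+38=30 >-11, r--
l=0 r=13: -8+37=29 >-11, r--
l=0 r=12: -8+35=27 >-11, r--
l=0 r=11: -8+33=25 >-11, r--
l=0 r=10: -8+26=18 >-11, r--
l=0 r=9: -8+18=10 >-11, r--
l=0 r=8: -8+11=3 >-11, r--
l=0 r=7: -8+6=-2 >-11, r--
l=0 r=6: -8+5=-3 >-11, r--
l=0 r=5: -8+3=-5 >-11, r--
l=0 r=4: -8+1=-7 >-11, r--
l=0 r=3: -8+-2=-10 >-11, r--
l=0 r=2: -8+-4=-12 <-11, l++
l=1 r=2: -5+-4=-9 >-11, r--

no pair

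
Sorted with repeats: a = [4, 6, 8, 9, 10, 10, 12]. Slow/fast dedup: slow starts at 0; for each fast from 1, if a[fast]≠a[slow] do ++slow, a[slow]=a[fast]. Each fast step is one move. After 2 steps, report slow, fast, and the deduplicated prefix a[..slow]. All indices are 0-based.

slow=2, fast=3, prefix=[4, 6, 8]

(s=0,f=1) a[fast]=6≠a[slow]=4 write a[1]=6 → slow++,fast++
(s=1,f=2) a[fast]=8≠a[slow]=6 write a[2]=8 → slow++,fast++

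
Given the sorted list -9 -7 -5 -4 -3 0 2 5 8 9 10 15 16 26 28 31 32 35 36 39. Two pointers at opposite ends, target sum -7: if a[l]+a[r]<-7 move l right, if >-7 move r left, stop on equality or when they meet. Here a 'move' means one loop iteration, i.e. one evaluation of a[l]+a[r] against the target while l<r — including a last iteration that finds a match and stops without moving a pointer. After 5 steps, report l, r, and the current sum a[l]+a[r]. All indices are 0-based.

l=0 r=19: -9+39=30 >-7, r--
l=0 r=18: -9+36=27 >-7, r--
l=0 r=17: -9+35=26 >-7, r--
l=0 r=16: -9+32=23 >-7, r--
l=0 r=15: -9+31=22 >-7, r--

l=0, r=14, sum=19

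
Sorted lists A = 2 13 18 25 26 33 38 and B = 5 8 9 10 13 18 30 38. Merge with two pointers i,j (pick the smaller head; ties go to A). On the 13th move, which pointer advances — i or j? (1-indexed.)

i=1 j=1: A[i]=2<=B[j]=5 take 2, i++
i=2 j=1: A[i]=13>B[j]=5 take 5, j++
i=2 j=2: A[i]=13>B[j]=8 take 8, j++
i=2 j=3: A[i]=13>B[j]=9 take 9, j++
i=2 j=4: A[i]=13>B[j]=10 take 10, j++
i=2 j=5: A[i]=13<=B[j]=13 take 13, i++
i=3 j=5: A[i]=18>B[j]=13 take 13, j++
i=3 j=6: A[i]=18<=B[j]=18 take 18, i++
i=4 j=6: A[i]=25>B[j]=18 take 18, j++
i=4 j=7: A[i]=25<=B[j]=30 take 25, i++
i=5 j=7: A[i]=26<=B[j]=30 take 26, i++
i=6 j=7: A[i]=33>B[j]=30 take 30, j++
i=6 j=8: A[i]=33<=B[j]=38 take 33, i++

i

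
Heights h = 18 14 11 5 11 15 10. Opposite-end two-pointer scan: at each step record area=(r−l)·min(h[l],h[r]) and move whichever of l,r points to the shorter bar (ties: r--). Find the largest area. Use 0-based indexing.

l=0 r=6: min(18,10)*6=60 best=60 *, r--
l=0 r=5: min(18,15)*5=75 best=75 *, r--
l=0 r=4: min(18,11)*4=44 best=75, r--
l=0 r=3: min(18,5)*3=15 best=75, r--
l=0 r=2: min(18,11)*2=22 best=75, r--
l=0 r=1: min(18,14)*1=14 best=75, r--

max area = 75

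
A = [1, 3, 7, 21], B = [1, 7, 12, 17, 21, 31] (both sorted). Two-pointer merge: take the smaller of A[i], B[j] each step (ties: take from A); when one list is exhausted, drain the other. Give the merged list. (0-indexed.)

i=0 j=0: A[i]=1<=B[j]=1 take 1, i++
i=1 j=0: A[i]=3>B[j]=1 take 1, j++
i=1 j=1: A[i]=3<=B[j]=7 take 3, i++
i=2 j=1: A[i]=7<=B[j]=7 take 7, i++
i=3 j=1: A[i]=21>B[j]=7 take 7, j++
i=3 j=2: A[i]=21>B[j]=12 take 12, j++
i=3 j=3: A[i]=21>B[j]=17 take 17, j++
i=3 j=4: A[i]=21<=B[j]=21 take 21, i++
i=4 j=4: A done, take B[j]=21, j++
i=4 j=5: A done, take B[j]=31, j++

[1, 1, 3, 7, 7, 12, 17, 21, 21, 31]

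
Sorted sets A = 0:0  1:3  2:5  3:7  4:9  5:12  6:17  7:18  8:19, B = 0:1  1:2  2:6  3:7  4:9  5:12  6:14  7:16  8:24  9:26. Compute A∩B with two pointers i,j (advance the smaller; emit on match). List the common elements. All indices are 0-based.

intersection = [7, 9, 12]

[i=0,j=0] 0<1 → i++
[i=1,j=0] 3>1 → j++
[i=1,j=1] 3>2 → j++
[i=1,j=2] 3<6 → i++
[i=2,j=2] 5<6 → i++
[i=3,j=2] 7>6 → j++
[i=3,j=3] 7==7 emit → i++,j++
[i=4,j=4] 9==9 emit → i++,j++
[i=5,j=5] 12==12 emit → i++,j++
[i=6,j=6] 17>14 → j++
[i=6,j=7] 17>16 → j++
[i=6,j=8] 17<24 → i++
[i=7,j=8] 18<24 → i++
[i=8,j=8] 19<24 → i++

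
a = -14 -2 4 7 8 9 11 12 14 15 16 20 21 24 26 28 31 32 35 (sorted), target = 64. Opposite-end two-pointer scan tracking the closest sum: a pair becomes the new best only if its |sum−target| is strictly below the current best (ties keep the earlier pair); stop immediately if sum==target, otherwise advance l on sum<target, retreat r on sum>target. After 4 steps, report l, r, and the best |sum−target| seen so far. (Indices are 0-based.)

l=4, r=18, best |Δ|=22

[0,18] -14+35=21 d=43 * → l++
[1,18] -2+35=33 d=31 * → l++
[2,18] 4+35=39 d=25 * → l++
[3,18] 7+35=42 d=22 * → l++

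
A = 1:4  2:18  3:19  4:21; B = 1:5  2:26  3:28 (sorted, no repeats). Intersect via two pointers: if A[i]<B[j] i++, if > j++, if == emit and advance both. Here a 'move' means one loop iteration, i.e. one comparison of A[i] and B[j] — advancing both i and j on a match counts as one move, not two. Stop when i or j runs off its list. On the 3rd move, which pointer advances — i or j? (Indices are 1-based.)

i=1 j=1: 4<5, i++
i=2 j=1: 18>5, j++
i=2 j=2: 18<26, i++

i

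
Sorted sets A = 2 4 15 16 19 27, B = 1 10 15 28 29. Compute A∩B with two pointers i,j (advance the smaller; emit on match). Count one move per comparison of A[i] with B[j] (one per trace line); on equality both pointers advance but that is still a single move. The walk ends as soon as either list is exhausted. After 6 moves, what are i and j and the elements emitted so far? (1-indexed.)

i=1 j=1: 2>1, j++
i=1 j=2: 2<10, i++
i=2 j=2: 4<10, i++
i=3 j=2: 15>10, j++
i=3 j=3: 15==15 emit, i++,j++
i=4 j=4: 16<28, i++

i=5, j=4, emitted=[15]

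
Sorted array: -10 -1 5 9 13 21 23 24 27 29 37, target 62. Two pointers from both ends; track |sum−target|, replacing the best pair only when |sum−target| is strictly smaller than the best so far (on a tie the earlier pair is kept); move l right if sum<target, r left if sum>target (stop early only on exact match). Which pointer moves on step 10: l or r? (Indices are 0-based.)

l

l=0 r=10: -10+37=27 d=35 *, l++
l=1 r=10: -1+37=36 d=26 *, l++
l=2 r=10: 5+37=42 d=20 *, l++
l=3 r=10: 9+37=46 d=16 *, l++
l=4 r=10: 13+37=50 d=12 *, l++
l=5 r=10: 21+37=58 d=4 *, l++
l=6 r=10: 23+37=60 d=2 *, l++
l=7 r=10: 24+37=61 d=1 *, l++
l=8 r=10: 27+37=64 d=2, r--
l=8 r=9: 27+29=56 d=6, l++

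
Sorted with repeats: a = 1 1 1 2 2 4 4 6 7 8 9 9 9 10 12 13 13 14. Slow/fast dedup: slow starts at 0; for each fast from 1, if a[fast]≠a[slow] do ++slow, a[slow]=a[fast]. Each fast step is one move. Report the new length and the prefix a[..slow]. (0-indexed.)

length 11; prefix = [1, 2, 4, 6, 7, 8, 9, 10, 12, 13, 14]

(s=0,f=1) a[fast]=1=a[slow] dup → fast++
(s=0,f=2) a[fast]=1=a[slow] dup → fast++
(s=0,f=3) a[fast]=2≠a[slow]=1 write a[1]=2 → slow++,fast++
(s=1,f=4) a[fast]=2=a[slow] dup → fast++
(s=1,f=5) a[fast]=4≠a[slow]=2 write a[2]=4 → slow++,fast++
(s=2,f=6) a[fast]=4=a[slow] dup → fast++
(s=2,f=7) a[fast]=6≠a[slow]=4 write a[3]=6 → slow++,fast++
(s=3,f=8) a[fast]=7≠a[slow]=6 write a[4]=7 → slow++,fast++
(s=4,f=9) a[fast]=8≠a[slow]=7 write a[5]=8 → slow++,fast++
(s=5,f=10) a[fast]=9≠a[slow]=8 write a[6]=9 → slow++,fast++
(s=6,f=11) a[fast]=9=a[slow] dup → fast++
(s=6,f=12) a[fast]=9=a[slow] dup → fast++
(s=6,f=13) a[fast]=10≠a[slow]=9 write a[7]=10 → slow++,fast++
(s=7,f=14) a[fast]=12≠a[slow]=10 write a[8]=12 → slow++,fast++
(s=8,f=15) a[fast]=13≠a[slow]=12 write a[9]=13 → slow++,fast++
(s=9,f=16) a[fast]=13=a[slow] dup → fast++
(s=9,f=17) a[fast]=14≠a[slow]=13 write a[10]=14 → slow++,fast++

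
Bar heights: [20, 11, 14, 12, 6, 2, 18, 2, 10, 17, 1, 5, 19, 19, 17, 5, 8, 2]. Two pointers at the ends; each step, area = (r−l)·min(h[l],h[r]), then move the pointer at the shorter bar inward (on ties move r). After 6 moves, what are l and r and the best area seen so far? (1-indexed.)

l=1, r=12, best area=247

[1,18] min(20,2)*17=34 best=34 * → r--
[1,17] min(20,8)*16=128 best=128 * → r--
[1,16] min(20,5)*15=75 best=128 → r--
[1,15] min(20,17)*14=238 best=238 * → r--
[1,14] min(20,19)*13=247 best=247 * → r--
[1,13] min(20,19)*12=228 best=247 → r--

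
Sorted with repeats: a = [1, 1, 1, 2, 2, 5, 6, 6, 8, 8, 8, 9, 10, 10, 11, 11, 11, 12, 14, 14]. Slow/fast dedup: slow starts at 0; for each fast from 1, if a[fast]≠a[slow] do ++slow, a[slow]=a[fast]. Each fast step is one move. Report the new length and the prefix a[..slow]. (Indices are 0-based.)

slow=0 fast=1: a[fast]=1=a[slow] dup, fast++
slow=0 fast=2: a[fast]=1=a[slow] dup, fast++
slow=0 fast=3: a[fast]=2≠a[slow]=1 write a[1]=2, slow++,fast++
slow=1 fast=4: a[fast]=2=a[slow] dup, fast++
slow=1 fast=5: a[fast]=5≠a[slow]=2 write a[2]=5, slow++,fast++
slow=2 fast=6: a[fast]=6≠a[slow]=5 write a[3]=6, slow++,fast++
slow=3 fast=7: a[fast]=6=a[slow] dup, fast++
slow=3 fast=8: a[fast]=8≠a[slow]=6 write a[4]=8, slow++,fast++
slow=4 fast=9: a[fast]=8=a[slow] dup, fast++
slow=4 fast=10: a[fast]=8=a[slow] dup, fast++
slow=4 fast=11: a[fast]=9≠a[slow]=8 write a[5]=9, slow++,fast++
slow=5 fast=12: a[fast]=10≠a[slow]=9 write a[6]=10, slow++,fast++
slow=6 fast=13: a[fast]=10=a[slow] dup, fast++
slow=6 fast=14: a[fast]=11≠a[slow]=10 write a[7]=11, slow++,fast++
slow=7 fast=15: a[fast]=11=a[slow] dup, fast++
slow=7 fast=16: a[fast]=11=a[slow] dup, fast++
slow=7 fast=17: a[fast]=12≠a[slow]=11 write a[8]=12, slow++,fast++
slow=8 fast=18: a[fast]=14≠a[slow]=12 write a[9]=14, slow++,fast++
slow=9 fast=19: a[fast]=14=a[slow] dup, fast++

length 10; prefix = [1, 2, 5, 6, 8, 9, 10, 11, 12, 14]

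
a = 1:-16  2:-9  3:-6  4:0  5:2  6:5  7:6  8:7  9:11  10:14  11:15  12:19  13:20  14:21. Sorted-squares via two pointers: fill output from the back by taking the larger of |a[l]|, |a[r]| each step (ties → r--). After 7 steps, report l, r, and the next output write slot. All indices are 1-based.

[1,14] |-16|<=|21| out[14]=441 → r--
[1,13] |-16|<=|20| out[13]=400 → r--
[1,12] |-16|<=|19| out[12]=361 → r--
[1,11] |-16|>|15| out[11]=256 → l++
[2,11] |-9|<=|15| out[10]=225 → r--
[2,10] |-9|<=|14| out[9]=196 → r--
[2,9] |-9|<=|11| out[8]=121 → r--

l=2, r=8, next write slot=7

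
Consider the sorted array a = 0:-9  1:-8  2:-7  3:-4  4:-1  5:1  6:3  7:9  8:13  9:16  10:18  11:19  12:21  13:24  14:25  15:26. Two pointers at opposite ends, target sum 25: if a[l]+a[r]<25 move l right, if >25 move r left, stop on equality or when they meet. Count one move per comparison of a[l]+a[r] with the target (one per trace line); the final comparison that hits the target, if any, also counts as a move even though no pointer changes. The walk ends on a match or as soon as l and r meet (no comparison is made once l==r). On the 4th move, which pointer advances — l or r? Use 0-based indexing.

l

[0,15] -9+26=17 <25 → l++
[1,15] -8+26=18 <25 → l++
[2,15] -7+26=19 <25 → l++
[3,15] -4+26=22 <25 → l++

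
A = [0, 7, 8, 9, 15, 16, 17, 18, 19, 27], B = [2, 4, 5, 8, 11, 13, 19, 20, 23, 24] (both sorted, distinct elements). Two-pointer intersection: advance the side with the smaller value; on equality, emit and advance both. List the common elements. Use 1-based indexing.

intersection = [8, 19]

[i=1,j=1] 0<2 → i++
[i=2,j=1] 7>2 → j++
[i=2,j=2] 7>4 → j++
[i=2,j=3] 7>5 → j++
[i=2,j=4] 7<8 → i++
[i=3,j=4] 8==8 emit → i++,j++
[i=4,j=5] 9<11 → i++
[i=5,j=5] 15>11 → j++
[i=5,j=6] 15>13 → j++
[i=5,j=7] 15<19 → i++
[i=6,j=7] 16<19 → i++
[i=7,j=7] 17<19 → i++
[i=8,j=7] 18<19 → i++
[i=9,j=7] 19==19 emit → i++,j++
[i=10,j=8] 27>20 → j++
[i=10,j=9] 27>23 → j++
[i=10,j=10] 27>24 → j++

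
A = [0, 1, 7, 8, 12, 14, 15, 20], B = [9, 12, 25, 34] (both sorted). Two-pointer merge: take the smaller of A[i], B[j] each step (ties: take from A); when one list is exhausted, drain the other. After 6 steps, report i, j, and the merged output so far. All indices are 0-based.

i=5, j=1, merged so far=[0, 1, 7, 8, 9, 12]

i=0 j=0: A[i]=0<=B[j]=9 take 0, i++
i=1 j=0: A[i]=1<=B[j]=9 take 1, i++
i=2 j=0: A[i]=7<=B[j]=9 take 7, i++
i=3 j=0: A[i]=8<=B[j]=9 take 8, i++
i=4 j=0: A[i]=12>B[j]=9 take 9, j++
i=4 j=1: A[i]=12<=B[j]=12 take 12, i++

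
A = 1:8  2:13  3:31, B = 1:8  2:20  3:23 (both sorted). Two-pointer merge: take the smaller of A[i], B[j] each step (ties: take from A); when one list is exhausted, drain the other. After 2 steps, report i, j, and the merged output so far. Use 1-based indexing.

i=2, j=2, merged so far=[8, 8]

[i=1,j=1] A[i]=8<=B[j]=8 take 8 → i++
[i=2,j=1] A[i]=13>B[j]=8 take 8 → j++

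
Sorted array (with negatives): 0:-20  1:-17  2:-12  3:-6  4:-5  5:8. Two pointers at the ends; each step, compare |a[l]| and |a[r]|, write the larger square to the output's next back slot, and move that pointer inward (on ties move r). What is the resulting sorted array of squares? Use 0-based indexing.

[25, 36, 64, 144, 289, 400]

[0,5] |-20|>|8| out[5]=400 → l++
[1,5] |-17|>|8| out[4]=289 → l++
[2,5] |-12|>|8| out[3]=144 → l++
[3,5] |-6|<=|8| out[2]=64 → r--
[3,4] |-6|>|-5| out[1]=36 → l++
[4,4] |-5|<=|-5| out[0]=25 → r--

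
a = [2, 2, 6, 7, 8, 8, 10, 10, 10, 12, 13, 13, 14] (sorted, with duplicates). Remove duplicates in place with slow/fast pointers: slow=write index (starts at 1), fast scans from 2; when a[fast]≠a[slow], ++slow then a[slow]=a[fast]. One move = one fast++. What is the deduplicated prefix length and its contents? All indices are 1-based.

length 8; prefix = [2, 6, 7, 8, 10, 12, 13, 14]

slow=1 fast=2: a[fast]=2=a[slow] dup, fast++
slow=1 fast=3: a[fast]=6≠a[slow]=2 write a[2]=6, slow++,fast++
slow=2 fast=4: a[fast]=7≠a[slow]=6 write a[3]=7, slow++,fast++
slow=3 fast=5: a[fast]=8≠a[slow]=7 write a[4]=8, slow++,fast++
slow=4 fast=6: a[fast]=8=a[slow] dup, fast++
slow=4 fast=7: a[fast]=10≠a[slow]=8 write a[5]=10, slow++,fast++
slow=5 fast=8: a[fast]=10=a[slow] dup, fast++
slow=5 fast=9: a[fast]=10=a[slow] dup, fast++
slow=5 fast=10: a[fast]=12≠a[slow]=10 write a[6]=12, slow++,fast++
slow=6 fast=11: a[fast]=13≠a[slow]=12 write a[7]=13, slow++,fast++
slow=7 fast=12: a[fast]=13=a[slow] dup, fast++
slow=7 fast=13: a[fast]=14≠a[slow]=13 write a[8]=14, slow++,fast++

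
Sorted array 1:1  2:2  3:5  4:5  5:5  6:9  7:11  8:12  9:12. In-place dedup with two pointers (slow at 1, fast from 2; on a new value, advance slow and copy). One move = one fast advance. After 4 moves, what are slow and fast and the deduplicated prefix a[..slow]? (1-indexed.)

slow=3, fast=6, prefix=[1, 2, 5]

slow=1 fast=2: a[fast]=2≠a[slow]=1 write a[2]=2, slow++,fast++
slow=2 fast=3: a[fast]=5≠a[slow]=2 write a[3]=5, slow++,fast++
slow=3 fast=4: a[fast]=5=a[slow] dup, fast++
slow=3 fast=5: a[fast]=5=a[slow] dup, fast++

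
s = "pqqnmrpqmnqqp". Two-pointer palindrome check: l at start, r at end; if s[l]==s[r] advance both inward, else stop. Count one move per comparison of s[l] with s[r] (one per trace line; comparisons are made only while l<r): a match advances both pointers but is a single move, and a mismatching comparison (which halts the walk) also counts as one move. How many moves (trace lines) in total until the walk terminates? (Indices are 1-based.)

6 moves

l=1 r=13: 'p'=='p', l++,r--
l=2 r=12: 'q'=='q', l++,r--
l=3 r=11: 'q'=='q', l++,r--
l=4 r=10: 'n'=='n', l++,r--
l=5 r=9: 'm'=='m', l++,r--
l=6 r=8: 'r'!='q', stop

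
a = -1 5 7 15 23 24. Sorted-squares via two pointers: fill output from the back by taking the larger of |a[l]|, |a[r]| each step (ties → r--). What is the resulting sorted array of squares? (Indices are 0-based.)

[1, 25, 49, 225, 529, 576]

l=0 r=5: |-1|<=|24| out[5]=576, r--
l=0 r=4: |-1|<=|23| out[4]=529, r--
l=0 r=3: |-1|<=|15| out[3]=225, r--
l=0 r=2: |-1|<=|7| out[2]=49, r--
l=0 r=1: |-1|<=|5| out[1]=25, r--
l=0 r=0: |-1|<=|-1| out[0]=1, r--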